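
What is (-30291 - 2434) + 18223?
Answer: -14502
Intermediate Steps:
(-30291 - 2434) + 18223 = -32725 + 18223 = -14502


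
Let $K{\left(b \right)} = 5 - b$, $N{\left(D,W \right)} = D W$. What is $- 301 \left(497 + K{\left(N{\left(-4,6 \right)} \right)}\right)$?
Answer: $-158326$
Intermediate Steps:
$- 301 \left(497 + K{\left(N{\left(-4,6 \right)} \right)}\right) = - 301 \left(497 - \left(-5 - 24\right)\right) = - 301 \left(497 + \left(5 - -24\right)\right) = - 301 \left(497 + \left(5 + 24\right)\right) = - 301 \left(497 + 29\right) = \left(-301\right) 526 = -158326$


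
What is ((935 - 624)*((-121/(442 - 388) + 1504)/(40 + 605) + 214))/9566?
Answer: 468659273/66636756 ≈ 7.0330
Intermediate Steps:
((935 - 624)*((-121/(442 - 388) + 1504)/(40 + 605) + 214))/9566 = (311*((-121/54 + 1504)/645 + 214))*(1/9566) = (311*((-121*1/54 + 1504)*(1/645) + 214))*(1/9566) = (311*((-121/54 + 1504)*(1/645) + 214))*(1/9566) = (311*((81095/54)*(1/645) + 214))*(1/9566) = (311*(16219/6966 + 214))*(1/9566) = (311*(1506943/6966))*(1/9566) = (468659273/6966)*(1/9566) = 468659273/66636756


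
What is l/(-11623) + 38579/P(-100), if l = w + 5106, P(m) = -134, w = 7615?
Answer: -450108331/1557482 ≈ -289.00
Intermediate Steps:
l = 12721 (l = 7615 + 5106 = 12721)
l/(-11623) + 38579/P(-100) = 12721/(-11623) + 38579/(-134) = 12721*(-1/11623) + 38579*(-1/134) = -12721/11623 - 38579/134 = -450108331/1557482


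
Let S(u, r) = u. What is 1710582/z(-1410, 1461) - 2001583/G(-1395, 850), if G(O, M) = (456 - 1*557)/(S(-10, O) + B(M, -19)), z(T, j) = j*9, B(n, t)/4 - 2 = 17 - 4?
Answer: 438704504044/442683 ≈ 9.9101e+5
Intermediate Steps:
B(n, t) = 60 (B(n, t) = 8 + 4*(17 - 4) = 8 + 4*13 = 8 + 52 = 60)
z(T, j) = 9*j
G(O, M) = -101/50 (G(O, M) = (456 - 1*557)/(-10 + 60) = (456 - 557)/50 = -101*1/50 = -101/50)
1710582/z(-1410, 1461) - 2001583/G(-1395, 850) = 1710582/((9*1461)) - 2001583/(-101/50) = 1710582/13149 - 2001583*(-50/101) = 1710582*(1/13149) + 100079150/101 = 570194/4383 + 100079150/101 = 438704504044/442683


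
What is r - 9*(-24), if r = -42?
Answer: 174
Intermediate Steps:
r - 9*(-24) = -42 - 9*(-24) = -42 + 216 = 174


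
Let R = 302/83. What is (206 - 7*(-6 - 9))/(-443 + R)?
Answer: -25813/36467 ≈ -0.70785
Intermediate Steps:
R = 302/83 (R = 302*(1/83) = 302/83 ≈ 3.6386)
(206 - 7*(-6 - 9))/(-443 + R) = (206 - 7*(-6 - 9))/(-443 + 302/83) = (206 - 7*(-15))/(-36467/83) = (206 + 105)*(-83/36467) = 311*(-83/36467) = -25813/36467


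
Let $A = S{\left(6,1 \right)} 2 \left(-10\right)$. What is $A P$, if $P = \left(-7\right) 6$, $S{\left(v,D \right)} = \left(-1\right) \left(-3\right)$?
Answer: $2520$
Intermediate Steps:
$S{\left(v,D \right)} = 3$
$P = -42$
$A = -60$ ($A = 3 \cdot 2 \left(-10\right) = 6 \left(-10\right) = -60$)
$A P = \left(-60\right) \left(-42\right) = 2520$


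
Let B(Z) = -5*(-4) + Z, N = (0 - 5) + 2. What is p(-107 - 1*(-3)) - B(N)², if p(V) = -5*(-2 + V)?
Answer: 241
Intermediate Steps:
N = -3 (N = -5 + 2 = -3)
B(Z) = 20 + Z
p(V) = 10 - 5*V
p(-107 - 1*(-3)) - B(N)² = (10 - 5*(-107 - 1*(-3))) - (20 - 3)² = (10 - 5*(-107 + 3)) - 1*17² = (10 - 5*(-104)) - 1*289 = (10 + 520) - 289 = 530 - 289 = 241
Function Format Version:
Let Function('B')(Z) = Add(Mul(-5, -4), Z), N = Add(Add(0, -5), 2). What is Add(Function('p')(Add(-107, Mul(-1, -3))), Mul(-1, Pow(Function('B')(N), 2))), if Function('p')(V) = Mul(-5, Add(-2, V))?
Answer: 241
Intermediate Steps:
N = -3 (N = Add(-5, 2) = -3)
Function('B')(Z) = Add(20, Z)
Function('p')(V) = Add(10, Mul(-5, V))
Add(Function('p')(Add(-107, Mul(-1, -3))), Mul(-1, Pow(Function('B')(N), 2))) = Add(Add(10, Mul(-5, Add(-107, Mul(-1, -3)))), Mul(-1, Pow(Add(20, -3), 2))) = Add(Add(10, Mul(-5, Add(-107, 3))), Mul(-1, Pow(17, 2))) = Add(Add(10, Mul(-5, -104)), Mul(-1, 289)) = Add(Add(10, 520), -289) = Add(530, -289) = 241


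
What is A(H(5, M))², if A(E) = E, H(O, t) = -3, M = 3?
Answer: 9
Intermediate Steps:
A(H(5, M))² = (-3)² = 9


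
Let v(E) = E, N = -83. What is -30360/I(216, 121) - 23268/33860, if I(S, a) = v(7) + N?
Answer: 64138827/160835 ≈ 398.79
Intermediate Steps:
I(S, a) = -76 (I(S, a) = 7 - 83 = -76)
-30360/I(216, 121) - 23268/33860 = -30360/(-76) - 23268/33860 = -30360*(-1/76) - 23268*1/33860 = 7590/19 - 5817/8465 = 64138827/160835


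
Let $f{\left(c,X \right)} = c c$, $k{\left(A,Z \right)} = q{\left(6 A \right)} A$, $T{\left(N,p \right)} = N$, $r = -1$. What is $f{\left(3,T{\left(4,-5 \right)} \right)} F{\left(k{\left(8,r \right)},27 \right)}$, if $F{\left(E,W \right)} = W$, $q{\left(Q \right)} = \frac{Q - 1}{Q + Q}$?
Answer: $243$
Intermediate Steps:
$q{\left(Q \right)} = \frac{-1 + Q}{2 Q}$
$k{\left(A,Z \right)} = - \frac{1}{12} + \frac{A}{2}$ ($k{\left(A,Z \right)} = \frac{-1 + 6 A}{2 \cdot 6 A} A = \frac{\frac{1}{6 A} \left(-1 + 6 A\right)}{2} A = \frac{-1 + 6 A}{12 A} A = - \frac{1}{12} + \frac{A}{2}$)
$f{\left(c,X \right)} = c^{2}$
$f{\left(3,T{\left(4,-5 \right)} \right)} F{\left(k{\left(8,r \right)},27 \right)} = 3^{2} \cdot 27 = 9 \cdot 27 = 243$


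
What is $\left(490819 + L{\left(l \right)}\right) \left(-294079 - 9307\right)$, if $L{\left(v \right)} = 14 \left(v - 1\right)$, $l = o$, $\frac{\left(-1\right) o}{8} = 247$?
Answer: $-140510495426$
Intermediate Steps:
$o = -1976$ ($o = \left(-8\right) 247 = -1976$)
$l = -1976$
$L{\left(v \right)} = -14 + 14 v$ ($L{\left(v \right)} = 14 \left(-1 + v\right) = -14 + 14 v$)
$\left(490819 + L{\left(l \right)}\right) \left(-294079 - 9307\right) = \left(490819 + \left(-14 + 14 \left(-1976\right)\right)\right) \left(-294079 - 9307\right) = \left(490819 - 27678\right) \left(-303386\right) = 463141 \left(-303386\right) = -140510495426$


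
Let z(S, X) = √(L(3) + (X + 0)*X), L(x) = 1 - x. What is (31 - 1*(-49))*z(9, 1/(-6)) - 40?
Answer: -40 + 40*I*√71/3 ≈ -40.0 + 112.35*I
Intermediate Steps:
z(S, X) = √(-2 + X²) (z(S, X) = √((1 - 1*3) + (X + 0)*X) = √((1 - 3) + X*X) = √(-2 + X²))
(31 - 1*(-49))*z(9, 1/(-6)) - 40 = (31 - 1*(-49))*√(-2 + (1/(-6))²) - 40 = (31 + 49)*√(-2 + (-⅙)²) - 40 = 80*√(-2 + 1/36) - 40 = 80*√(-71/36) - 40 = 80*(I*√71/6) - 40 = 40*I*√71/3 - 40 = -40 + 40*I*√71/3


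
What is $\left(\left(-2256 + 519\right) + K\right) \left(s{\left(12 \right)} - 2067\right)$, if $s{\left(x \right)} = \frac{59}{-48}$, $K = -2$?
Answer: $\frac{172639225}{48} \approx 3.5967 \cdot 10^{6}$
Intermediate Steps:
$s{\left(x \right)} = - \frac{59}{48}$ ($s{\left(x \right)} = 59 \left(- \frac{1}{48}\right) = - \frac{59}{48}$)
$\left(\left(-2256 + 519\right) + K\right) \left(s{\left(12 \right)} - 2067\right) = \left(\left(-2256 + 519\right) - 2\right) \left(- \frac{59}{48} - 2067\right) = \left(-1737 - 2\right) \left(- \frac{99275}{48}\right) = \left(-1739\right) \left(- \frac{99275}{48}\right) = \frac{172639225}{48}$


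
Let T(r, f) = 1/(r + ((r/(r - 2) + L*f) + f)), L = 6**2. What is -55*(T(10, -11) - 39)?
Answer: 3395755/1583 ≈ 2145.1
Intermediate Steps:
L = 36
T(r, f) = 1/(r + 37*f + r/(-2 + r)) (T(r, f) = 1/(r + ((r/(r - 2) + 36*f) + f)) = 1/(r + ((r/(-2 + r) + 36*f) + f)) = 1/(r + ((36*f + r/(-2 + r)) + f)) = 1/(r + (37*f + r/(-2 + r))) = 1/(r + 37*f + r/(-2 + r)))
-55*(T(10, -11) - 39) = -55*((-2 + 10)/(10**2 - 1*10 - 74*(-11) + 37*(-11)*10) - 39) = -55*(8/(100 - 10 + 814 - 4070) - 39) = -55*(8/(-3166) - 39) = -55*(-1/3166*8 - 39) = -55*(-4/1583 - 39) = -55*(-61741/1583) = 3395755/1583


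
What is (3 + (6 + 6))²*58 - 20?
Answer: 13030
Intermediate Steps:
(3 + (6 + 6))²*58 - 20 = (3 + 12)²*58 - 20 = 15²*58 - 20 = 225*58 - 20 = 13050 - 20 = 13030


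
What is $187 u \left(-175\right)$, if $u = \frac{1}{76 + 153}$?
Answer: $- \frac{32725}{229} \approx -142.9$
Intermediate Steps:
$u = \frac{1}{229} \approx 0.0043668$
$187 u \left(-175\right) = 187 \cdot \frac{1}{229} \left(-175\right) = \frac{187}{229} \left(-175\right) = - \frac{32725}{229}$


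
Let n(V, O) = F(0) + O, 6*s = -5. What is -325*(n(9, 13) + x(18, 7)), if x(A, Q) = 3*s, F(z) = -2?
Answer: -5525/2 ≈ -2762.5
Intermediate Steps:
s = -⅚ (s = (⅙)*(-5) = -⅚ ≈ -0.83333)
x(A, Q) = -5/2 (x(A, Q) = 3*(-⅚) = -5/2)
n(V, O) = -2 + O
-325*(n(9, 13) + x(18, 7)) = -325*((-2 + 13) - 5/2) = -325*(11 - 5/2) = -325*17/2 = -5525/2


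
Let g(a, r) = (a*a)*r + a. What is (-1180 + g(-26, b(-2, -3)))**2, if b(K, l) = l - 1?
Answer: 15288100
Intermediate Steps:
b(K, l) = -1 + l
g(a, r) = a + r*a**2 (g(a, r) = a**2*r + a = r*a**2 + a = a + r*a**2)
(-1180 + g(-26, b(-2, -3)))**2 = (-1180 - 26*(1 - 26*(-1 - 3)))**2 = (-1180 - 26*(1 - 26*(-4)))**2 = (-1180 - 26*(1 + 104))**2 = (-1180 - 26*105)**2 = (-1180 - 2730)**2 = (-3910)**2 = 15288100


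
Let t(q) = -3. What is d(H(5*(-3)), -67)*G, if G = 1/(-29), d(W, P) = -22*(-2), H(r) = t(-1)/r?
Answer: -44/29 ≈ -1.5172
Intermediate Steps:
H(r) = -3/r
d(W, P) = 44
G = -1/29 ≈ -0.034483
d(H(5*(-3)), -67)*G = 44*(-1/29) = -44/29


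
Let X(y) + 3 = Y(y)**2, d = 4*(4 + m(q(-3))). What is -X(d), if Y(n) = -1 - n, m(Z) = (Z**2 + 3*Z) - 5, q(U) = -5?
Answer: -1366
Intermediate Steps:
m(Z) = -5 + Z**2 + 3*Z
d = 36 (d = 4*(4 + (-5 + (-5)**2 + 3*(-5))) = 4*(4 + (-5 + 25 - 15)) = 4*(4 + 5) = 4*9 = 36)
X(y) = -3 + (-1 - y)**2
-X(d) = -(-3 + (1 + 36)**2) = -(-3 + 37**2) = -(-3 + 1369) = -1*1366 = -1366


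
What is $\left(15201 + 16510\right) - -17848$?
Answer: $49559$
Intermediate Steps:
$\left(15201 + 16510\right) - -17848 = 31711 + 17848 = 49559$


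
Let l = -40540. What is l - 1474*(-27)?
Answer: -742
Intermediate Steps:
l - 1474*(-27) = -40540 - 1474*(-27) = -40540 - 1*(-39798) = -40540 + 39798 = -742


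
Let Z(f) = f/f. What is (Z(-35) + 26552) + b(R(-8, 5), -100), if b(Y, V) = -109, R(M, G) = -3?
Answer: 26444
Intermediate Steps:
Z(f) = 1
(Z(-35) + 26552) + b(R(-8, 5), -100) = (1 + 26552) - 109 = 26553 - 109 = 26444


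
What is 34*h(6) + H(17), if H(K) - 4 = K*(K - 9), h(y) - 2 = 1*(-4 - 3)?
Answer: -30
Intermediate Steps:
h(y) = -5 (h(y) = 2 + 1*(-4 - 3) = 2 + 1*(-7) = 2 - 7 = -5)
H(K) = 4 + K*(-9 + K) (H(K) = 4 + K*(K - 9) = 4 + K*(-9 + K))
34*h(6) + H(17) = 34*(-5) + (4 + 17² - 9*17) = -170 + (4 + 289 - 153) = -170 + 140 = -30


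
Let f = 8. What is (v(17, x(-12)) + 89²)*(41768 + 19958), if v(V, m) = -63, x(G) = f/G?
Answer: 485042908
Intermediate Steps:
x(G) = 8/G
(v(17, x(-12)) + 89²)*(41768 + 19958) = (-63 + 89²)*(41768 + 19958) = (-63 + 7921)*61726 = 7858*61726 = 485042908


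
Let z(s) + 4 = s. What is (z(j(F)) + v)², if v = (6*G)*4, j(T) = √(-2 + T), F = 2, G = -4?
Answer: 10000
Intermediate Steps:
z(s) = -4 + s
v = -96 (v = (6*(-4))*4 = -24*4 = -96)
(z(j(F)) + v)² = ((-4 + √(-2 + 2)) - 96)² = ((-4 + √0) - 96)² = ((-4 + 0) - 96)² = (-4 - 96)² = (-100)² = 10000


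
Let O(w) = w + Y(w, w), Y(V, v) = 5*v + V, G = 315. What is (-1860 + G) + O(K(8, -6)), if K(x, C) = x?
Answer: -1489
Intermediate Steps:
Y(V, v) = V + 5*v
O(w) = 7*w (O(w) = w + (w + 5*w) = w + 6*w = 7*w)
(-1860 + G) + O(K(8, -6)) = (-1860 + 315) + 7*8 = -1545 + 56 = -1489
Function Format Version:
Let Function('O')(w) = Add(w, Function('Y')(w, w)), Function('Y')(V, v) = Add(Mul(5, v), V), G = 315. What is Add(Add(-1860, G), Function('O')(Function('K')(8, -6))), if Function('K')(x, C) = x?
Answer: -1489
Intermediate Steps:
Function('Y')(V, v) = Add(V, Mul(5, v))
Function('O')(w) = Mul(7, w) (Function('O')(w) = Add(w, Add(w, Mul(5, w))) = Add(w, Mul(6, w)) = Mul(7, w))
Add(Add(-1860, G), Function('O')(Function('K')(8, -6))) = Add(Add(-1860, 315), Mul(7, 8)) = Add(-1545, 56) = -1489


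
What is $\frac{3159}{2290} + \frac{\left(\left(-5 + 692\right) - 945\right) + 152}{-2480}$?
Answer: $\frac{403853}{283960} \approx 1.4222$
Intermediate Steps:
$\frac{3159}{2290} + \frac{\left(\left(-5 + 692\right) - 945\right) + 152}{-2480} = 3159 \cdot \frac{1}{2290} + \left(\left(687 - 945\right) + 152\right) \left(- \frac{1}{2480}\right) = \frac{3159}{2290} + \left(-258 + 152\right) \left(- \frac{1}{2480}\right) = \frac{3159}{2290} - - \frac{53}{1240} = \frac{3159}{2290} + \frac{53}{1240} = \frac{403853}{283960}$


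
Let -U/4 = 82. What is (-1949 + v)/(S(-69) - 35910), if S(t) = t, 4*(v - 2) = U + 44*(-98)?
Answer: 3107/35979 ≈ 0.086356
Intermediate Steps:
U = -328 (U = -4*82 = -328)
v = -1158 (v = 2 + (-328 + 44*(-98))/4 = 2 + (-328 - 4312)/4 = 2 + (¼)*(-4640) = 2 - 1160 = -1158)
(-1949 + v)/(S(-69) - 35910) = (-1949 - 1158)/(-69 - 35910) = -3107/(-35979) = -3107*(-1/35979) = 3107/35979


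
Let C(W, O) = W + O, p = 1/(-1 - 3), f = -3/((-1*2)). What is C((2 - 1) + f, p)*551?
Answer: 4959/4 ≈ 1239.8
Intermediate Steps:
f = 3/2 (f = -3/(-2) = -3*(-½) = 3/2 ≈ 1.5000)
p = -¼ (p = 1/(-4) = -¼ ≈ -0.25000)
C(W, O) = O + W
C((2 - 1) + f, p)*551 = (-¼ + ((2 - 1) + 3/2))*551 = (-¼ + (1 + 3/2))*551 = (-¼ + 5/2)*551 = (9/4)*551 = 4959/4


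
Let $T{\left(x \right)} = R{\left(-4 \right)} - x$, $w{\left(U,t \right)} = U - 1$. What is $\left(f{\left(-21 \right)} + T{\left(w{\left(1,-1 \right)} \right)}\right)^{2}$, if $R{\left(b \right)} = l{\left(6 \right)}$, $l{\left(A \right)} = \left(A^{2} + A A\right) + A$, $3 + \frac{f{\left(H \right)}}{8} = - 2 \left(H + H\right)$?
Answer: $527076$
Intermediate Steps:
$f{\left(H \right)} = -24 - 32 H$ ($f{\left(H \right)} = -24 + 8 \left(- 2 \left(H + H\right)\right) = -24 + 8 \left(- 2 \cdot 2 H\right) = -24 + 8 \left(- 4 H\right) = -24 - 32 H$)
$w{\left(U,t \right)} = -1 + U$
$l{\left(A \right)} = A + 2 A^{2}$ ($l{\left(A \right)} = \left(A^{2} + A^{2}\right) + A = 2 A^{2} + A = A + 2 A^{2}$)
$R{\left(b \right)} = 78$ ($R{\left(b \right)} = 6 \left(1 + 2 \cdot 6\right) = 6 \left(1 + 12\right) = 6 \cdot 13 = 78$)
$T{\left(x \right)} = 78 - x$
$\left(f{\left(-21 \right)} + T{\left(w{\left(1,-1 \right)} \right)}\right)^{2} = \left(\left(-24 - -672\right) + \left(78 - \left(-1 + 1\right)\right)\right)^{2} = \left(\left(-24 + 672\right) + \left(78 - 0\right)\right)^{2} = \left(648 + \left(78 + 0\right)\right)^{2} = \left(648 + 78\right)^{2} = 726^{2} = 527076$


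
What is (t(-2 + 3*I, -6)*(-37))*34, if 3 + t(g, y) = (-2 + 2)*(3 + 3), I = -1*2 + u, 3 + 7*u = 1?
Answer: 3774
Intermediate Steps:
u = -2/7 (u = -3/7 + (1/7)*1 = -3/7 + 1/7 = -2/7 ≈ -0.28571)
I = -16/7 (I = -1*2 - 2/7 = -2 - 2/7 = -16/7 ≈ -2.2857)
t(g, y) = -3 (t(g, y) = -3 + (-2 + 2)*(3 + 3) = -3 + 0*6 = -3 + 0 = -3)
(t(-2 + 3*I, -6)*(-37))*34 = -3*(-37)*34 = 111*34 = 3774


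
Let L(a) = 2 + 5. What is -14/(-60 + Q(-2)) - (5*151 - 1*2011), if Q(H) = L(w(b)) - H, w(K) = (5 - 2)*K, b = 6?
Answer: 64070/51 ≈ 1256.3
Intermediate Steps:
w(K) = 3*K
L(a) = 7
Q(H) = 7 - H
-14/(-60 + Q(-2)) - (5*151 - 1*2011) = -14/(-60 + (7 - 1*(-2))) - (5*151 - 1*2011) = -14/(-60 + (7 + 2)) - (755 - 2011) = -14/(-60 + 9) - 1*(-1256) = -14/(-51) + 1256 = -1/51*(-14) + 1256 = 14/51 + 1256 = 64070/51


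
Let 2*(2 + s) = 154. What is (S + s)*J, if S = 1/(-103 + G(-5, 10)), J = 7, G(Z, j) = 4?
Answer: 51968/99 ≈ 524.93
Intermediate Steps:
s = 75 (s = -2 + (½)*154 = -2 + 77 = 75)
S = -1/99 (S = 1/(-103 + 4) = 1/(-99) = -1/99 ≈ -0.010101)
(S + s)*J = (-1/99 + 75)*7 = (7424/99)*7 = 51968/99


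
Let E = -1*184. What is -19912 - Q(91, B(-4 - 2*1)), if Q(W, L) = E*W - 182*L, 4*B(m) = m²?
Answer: -1530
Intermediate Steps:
B(m) = m²/4
E = -184
Q(W, L) = -184*W - 182*L
-19912 - Q(91, B(-4 - 2*1)) = -19912 - (-184*91 - 91*(-4 - 2*1)²/2) = -19912 - (-16744 - 91*(-4 - 2)²/2) = -19912 - (-16744 - 91*(-6)²/2) = -19912 - (-16744 - 91*36/2) = -19912 - (-16744 - 182*9) = -19912 - (-16744 - 1638) = -19912 - 1*(-18382) = -19912 + 18382 = -1530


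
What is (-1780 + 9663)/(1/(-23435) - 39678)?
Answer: -184738105/929853931 ≈ -0.19867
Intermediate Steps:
(-1780 + 9663)/(1/(-23435) - 39678) = 7883/(-1/23435 - 39678) = 7883/(-929853931/23435) = 7883*(-23435/929853931) = -184738105/929853931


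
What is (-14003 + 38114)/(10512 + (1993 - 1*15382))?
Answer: -8037/959 ≈ -8.3806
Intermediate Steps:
(-14003 + 38114)/(10512 + (1993 - 1*15382)) = 24111/(10512 + (1993 - 15382)) = 24111/(10512 - 13389) = 24111/(-2877) = 24111*(-1/2877) = -8037/959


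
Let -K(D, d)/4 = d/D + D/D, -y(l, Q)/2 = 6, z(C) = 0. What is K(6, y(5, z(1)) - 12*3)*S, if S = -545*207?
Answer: -3158820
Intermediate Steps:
S = -112815
y(l, Q) = -12 (y(l, Q) = -2*6 = -12)
K(D, d) = -4 - 4*d/D (K(D, d) = -4*(d/D + D/D) = -4*(d/D + 1) = -4*(1 + d/D) = -4 - 4*d/D)
K(6, y(5, z(1)) - 12*3)*S = (-4 - 4*(-12 - 12*3)/6)*(-112815) = (-4 - 4*(-12 - 3*12)*⅙)*(-112815) = (-4 - 4*(-12 - 36)*⅙)*(-112815) = (-4 - 4*(-48)*⅙)*(-112815) = (-4 + 32)*(-112815) = 28*(-112815) = -3158820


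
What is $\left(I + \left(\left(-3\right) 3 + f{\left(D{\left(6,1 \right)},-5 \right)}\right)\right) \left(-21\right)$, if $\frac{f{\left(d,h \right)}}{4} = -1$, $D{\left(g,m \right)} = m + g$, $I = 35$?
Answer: $-462$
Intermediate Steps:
$D{\left(g,m \right)} = g + m$
$f{\left(d,h \right)} = -4$ ($f{\left(d,h \right)} = 4 \left(-1\right) = -4$)
$\left(I + \left(\left(-3\right) 3 + f{\left(D{\left(6,1 \right)},-5 \right)}\right)\right) \left(-21\right) = \left(35 - 13\right) \left(-21\right) = 22 \left(-21\right) = -462$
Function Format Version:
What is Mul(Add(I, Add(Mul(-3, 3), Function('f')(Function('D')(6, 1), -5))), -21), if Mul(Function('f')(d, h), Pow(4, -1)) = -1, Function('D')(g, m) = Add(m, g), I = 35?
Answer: -462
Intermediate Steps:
Function('D')(g, m) = Add(g, m)
Function('f')(d, h) = -4 (Function('f')(d, h) = Mul(4, -1) = -4)
Mul(Add(I, Add(Mul(-3, 3), Function('f')(Function('D')(6, 1), -5))), -21) = Mul(Add(35, Add(Mul(-3, 3), -4)), -21) = Mul(Add(35, Add(-9, -4)), -21) = Mul(Add(35, -13), -21) = Mul(22, -21) = -462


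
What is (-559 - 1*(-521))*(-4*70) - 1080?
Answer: 9560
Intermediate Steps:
(-559 - 1*(-521))*(-4*70) - 1080 = (-559 + 521)*(-280) - 1080 = -38*(-280) - 1080 = 10640 - 1080 = 9560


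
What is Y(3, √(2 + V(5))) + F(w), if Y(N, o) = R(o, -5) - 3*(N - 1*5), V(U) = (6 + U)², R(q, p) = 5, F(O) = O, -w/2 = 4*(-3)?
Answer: 35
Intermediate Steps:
w = 24 (w = -8*(-3) = -2*(-12) = 24)
Y(N, o) = 20 - 3*N (Y(N, o) = 5 - 3*(N - 1*5) = 5 - 3*(N - 5) = 5 - 3*(-5 + N) = 5 + (15 - 3*N) = 20 - 3*N)
Y(3, √(2 + V(5))) + F(w) = (20 - 3*3) + 24 = (20 - 9) + 24 = 11 + 24 = 35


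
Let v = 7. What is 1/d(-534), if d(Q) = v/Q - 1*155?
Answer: -534/82777 ≈ -0.0064511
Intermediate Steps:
d(Q) = -155 + 7/Q (d(Q) = 7/Q - 1*155 = 7/Q - 155 = -155 + 7/Q)
1/d(-534) = 1/(-155 + 7/(-534)) = 1/(-155 + 7*(-1/534)) = 1/(-155 - 7/534) = 1/(-82777/534) = -534/82777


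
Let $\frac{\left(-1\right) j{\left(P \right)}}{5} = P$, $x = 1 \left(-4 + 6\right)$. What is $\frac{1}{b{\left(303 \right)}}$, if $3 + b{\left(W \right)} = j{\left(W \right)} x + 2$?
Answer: $- \frac{1}{3031} \approx -0.00032992$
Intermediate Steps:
$x = 2$ ($x = 1 \cdot 2 = 2$)
$j{\left(P \right)} = - 5 P$
$b{\left(W \right)} = -1 - 10 W$ ($b{\left(W \right)} = -3 + \left(- 5 W 2 + 2\right) = -3 - \left(-2 + 10 W\right) = -1 - 10 W$)
$\frac{1}{b{\left(303 \right)}} = \frac{1}{-1 - 3030} = \frac{1}{-3031} = - \frac{1}{3031}$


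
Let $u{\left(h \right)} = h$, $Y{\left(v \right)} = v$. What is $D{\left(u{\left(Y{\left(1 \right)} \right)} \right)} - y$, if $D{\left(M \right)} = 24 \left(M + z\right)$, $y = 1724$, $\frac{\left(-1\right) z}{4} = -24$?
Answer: $604$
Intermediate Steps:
$z = 96$ ($z = \left(-4\right) \left(-24\right) = 96$)
$D{\left(M \right)} = 2304 + 24 M$ ($D{\left(M \right)} = 24 \left(M + 96\right) = 24 \left(96 + M\right) = 2304 + 24 M$)
$D{\left(u{\left(Y{\left(1 \right)} \right)} \right)} - y = \left(2304 + 24 \cdot 1\right) - 1724 = \left(2304 + 24\right) - 1724 = 2328 - 1724 = 604$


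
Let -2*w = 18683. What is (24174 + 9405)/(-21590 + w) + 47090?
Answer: 971020504/20621 ≈ 47089.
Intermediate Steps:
w = -18683/2 (w = -1/2*18683 = -18683/2 ≈ -9341.5)
(24174 + 9405)/(-21590 + w) + 47090 = (24174 + 9405)/(-21590 - 18683/2) + 47090 = 33579/(-61863/2) + 47090 = 33579*(-2/61863) + 47090 = -22386/20621 + 47090 = 971020504/20621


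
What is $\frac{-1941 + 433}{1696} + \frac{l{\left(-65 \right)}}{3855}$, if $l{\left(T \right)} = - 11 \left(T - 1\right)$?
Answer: $- \frac{381837}{544840} \approx -0.70082$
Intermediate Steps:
$l{\left(T \right)} = 11 - 11 T$ ($l{\left(T \right)} = - 11 \left(-1 + T\right) = 11 - 11 T$)
$\frac{-1941 + 433}{1696} + \frac{l{\left(-65 \right)}}{3855} = \frac{-1941 + 433}{1696} + \frac{11 - -715}{3855} = \left(-1508\right) \frac{1}{1696} + \left(11 + 715\right) \frac{1}{3855} = - \frac{377}{424} + 726 \cdot \frac{1}{3855} = - \frac{377}{424} + \frac{242}{1285} = - \frac{381837}{544840}$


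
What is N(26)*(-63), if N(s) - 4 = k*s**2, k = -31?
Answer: 1319976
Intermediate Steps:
N(s) = 4 - 31*s**2
N(26)*(-63) = (4 - 31*26**2)*(-63) = (4 - 31*676)*(-63) = (4 - 20956)*(-63) = -20952*(-63) = 1319976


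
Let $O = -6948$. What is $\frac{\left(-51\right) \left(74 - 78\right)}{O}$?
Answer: $- \frac{17}{579} \approx -0.029361$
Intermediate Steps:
$\frac{\left(-51\right) \left(74 - 78\right)}{O} = \frac{\left(-51\right) \left(74 - 78\right)}{-6948} = - 51 \left(74 - 78\right) \left(- \frac{1}{6948}\right) = \left(-51\right) \left(-4\right) \left(- \frac{1}{6948}\right) = 204 \left(- \frac{1}{6948}\right) = - \frac{17}{579}$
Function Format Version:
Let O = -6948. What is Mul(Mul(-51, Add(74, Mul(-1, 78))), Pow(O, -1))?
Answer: Rational(-17, 579) ≈ -0.029361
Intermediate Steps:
Mul(Mul(-51, Add(74, Mul(-1, 78))), Pow(O, -1)) = Mul(Mul(-51, Add(74, Mul(-1, 78))), Pow(-6948, -1)) = Mul(Mul(-51, Add(74, -78)), Rational(-1, 6948)) = Mul(Mul(-51, -4), Rational(-1, 6948)) = Mul(204, Rational(-1, 6948)) = Rational(-17, 579)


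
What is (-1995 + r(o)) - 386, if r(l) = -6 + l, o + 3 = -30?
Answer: -2420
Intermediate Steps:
o = -33 (o = -3 - 30 = -33)
(-1995 + r(o)) - 386 = (-1995 + (-6 - 33)) - 386 = (-1995 - 39) - 386 = -2034 - 386 = -2420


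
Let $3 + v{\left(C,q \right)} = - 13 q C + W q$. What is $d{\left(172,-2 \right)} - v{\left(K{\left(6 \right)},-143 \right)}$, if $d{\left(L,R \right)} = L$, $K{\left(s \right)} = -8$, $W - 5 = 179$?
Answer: $41359$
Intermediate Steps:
$W = 184$ ($W = 5 + 179 = 184$)
$v{\left(C,q \right)} = -3 + 184 q - 13 C q$ ($v{\left(C,q \right)} = -3 + \left(- 13 q C + 184 q\right) = -3 - \left(- 184 q + 13 C q\right) = -3 + 184 q - 13 C q$)
$d{\left(172,-2 \right)} - v{\left(K{\left(6 \right)},-143 \right)} = 172 - \left(-3 + 184 \left(-143\right) - \left(-104\right) \left(-143\right)\right) = 172 - \left(-3 - 26312 - 14872\right) = 172 - -41187 = 172 + 41187 = 41359$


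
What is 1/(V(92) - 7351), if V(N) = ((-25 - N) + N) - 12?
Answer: -1/7388 ≈ -0.00013535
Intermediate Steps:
V(N) = -37 (V(N) = -25 - 12 = -37)
1/(V(92) - 7351) = 1/(-37 - 7351) = 1/(-7388) = -1/7388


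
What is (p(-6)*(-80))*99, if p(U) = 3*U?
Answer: 142560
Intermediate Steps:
(p(-6)*(-80))*99 = ((3*(-6))*(-80))*99 = -18*(-80)*99 = 1440*99 = 142560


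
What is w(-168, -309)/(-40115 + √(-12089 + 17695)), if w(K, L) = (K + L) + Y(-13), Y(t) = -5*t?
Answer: 16527380/1609207619 + 412*√5606/1609207619 ≈ 0.010290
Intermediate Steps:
w(K, L) = 65 + K + L (w(K, L) = (K + L) - 5*(-13) = (K + L) + 65 = 65 + K + L)
w(-168, -309)/(-40115 + √(-12089 + 17695)) = (65 - 168 - 309)/(-40115 + √(-12089 + 17695)) = -412/(-40115 + √5606)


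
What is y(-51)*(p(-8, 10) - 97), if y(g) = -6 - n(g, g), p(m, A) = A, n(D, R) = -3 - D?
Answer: 4698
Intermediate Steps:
y(g) = -3 + g (y(g) = -6 - (-3 - g) = -6 + (3 + g) = -3 + g)
y(-51)*(p(-8, 10) - 97) = (-3 - 51)*(10 - 97) = -54*(-87) = 4698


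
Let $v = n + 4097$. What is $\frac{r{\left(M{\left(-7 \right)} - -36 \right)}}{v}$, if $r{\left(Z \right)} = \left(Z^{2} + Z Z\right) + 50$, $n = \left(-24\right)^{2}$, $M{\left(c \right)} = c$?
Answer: $\frac{1732}{4673} \approx 0.37064$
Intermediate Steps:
$n = 576$
$r{\left(Z \right)} = 50 + 2 Z^{2}$ ($r{\left(Z \right)} = \left(Z^{2} + Z^{2}\right) + 50 = 2 Z^{2} + 50 = 50 + 2 Z^{2}$)
$v = 4673$ ($v = 576 + 4097 = 4673$)
$\frac{r{\left(M{\left(-7 \right)} - -36 \right)}}{v} = \frac{50 + 2 \left(-7 - -36\right)^{2}}{4673} = \left(50 + 2 \left(-7 + 36\right)^{2}\right) \frac{1}{4673} = \left(50 + 2 \cdot 29^{2}\right) \frac{1}{4673} = \left(50 + 2 \cdot 841\right) \frac{1}{4673} = \left(50 + 1682\right) \frac{1}{4673} = 1732 \cdot \frac{1}{4673} = \frac{1732}{4673}$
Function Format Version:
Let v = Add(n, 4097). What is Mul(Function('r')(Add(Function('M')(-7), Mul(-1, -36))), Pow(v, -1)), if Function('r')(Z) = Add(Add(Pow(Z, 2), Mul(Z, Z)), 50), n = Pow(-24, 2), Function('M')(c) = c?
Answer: Rational(1732, 4673) ≈ 0.37064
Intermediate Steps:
n = 576
Function('r')(Z) = Add(50, Mul(2, Pow(Z, 2))) (Function('r')(Z) = Add(Add(Pow(Z, 2), Pow(Z, 2)), 50) = Add(Mul(2, Pow(Z, 2)), 50) = Add(50, Mul(2, Pow(Z, 2))))
v = 4673 (v = Add(576, 4097) = 4673)
Mul(Function('r')(Add(Function('M')(-7), Mul(-1, -36))), Pow(v, -1)) = Mul(Add(50, Mul(2, Pow(Add(-7, Mul(-1, -36)), 2))), Pow(4673, -1)) = Mul(Add(50, Mul(2, Pow(Add(-7, 36), 2))), Rational(1, 4673)) = Mul(Add(50, Mul(2, Pow(29, 2))), Rational(1, 4673)) = Mul(Add(50, Mul(2, 841)), Rational(1, 4673)) = Mul(Add(50, 1682), Rational(1, 4673)) = Mul(1732, Rational(1, 4673)) = Rational(1732, 4673)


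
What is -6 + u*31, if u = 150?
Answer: 4644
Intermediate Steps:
-6 + u*31 = -6 + 150*31 = -6 + 4650 = 4644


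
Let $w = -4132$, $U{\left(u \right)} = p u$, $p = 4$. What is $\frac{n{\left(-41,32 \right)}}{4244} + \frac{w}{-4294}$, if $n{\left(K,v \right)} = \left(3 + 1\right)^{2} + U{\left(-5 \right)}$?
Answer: $\frac{2189879}{2277967} \approx 0.96133$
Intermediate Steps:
$U{\left(u \right)} = 4 u$
$n{\left(K,v \right)} = -4$ ($n{\left(K,v \right)} = \left(3 + 1\right)^{2} + 4 \left(-5\right) = 4^{2} - 20 = 16 - 20 = -4$)
$\frac{n{\left(-41,32 \right)}}{4244} + \frac{w}{-4294} = - \frac{4}{4244} - \frac{4132}{-4294} = \left(-4\right) \frac{1}{4244} - - \frac{2066}{2147} = - \frac{1}{1061} + \frac{2066}{2147} = \frac{2189879}{2277967}$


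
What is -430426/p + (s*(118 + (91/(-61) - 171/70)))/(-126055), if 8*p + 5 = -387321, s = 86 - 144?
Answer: 466093198038593/52120024507775 ≈ 8.9427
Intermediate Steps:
s = -58
p = -193663/4 (p = -5/8 + (1/8)*(-387321) = -5/8 - 387321/8 = -193663/4 ≈ -48416.)
-430426/p + (s*(118 + (91/(-61) - 171/70)))/(-126055) = -430426/(-193663/4) - 58*(118 + (91/(-61) - 171/70))/(-126055) = -430426*(-4/193663) - 58*(118 + (91*(-1/61) - 171*1/70))*(-1/126055) = 1721704/193663 - 58*(118 + (-91/61 - 171/70))*(-1/126055) = 1721704/193663 - 58*(118 - 16801/4270)*(-1/126055) = 1721704/193663 - 58*487059/4270*(-1/126055) = 1721704/193663 - 14124711/2135*(-1/126055) = 1721704/193663 + 14124711/269127425 = 466093198038593/52120024507775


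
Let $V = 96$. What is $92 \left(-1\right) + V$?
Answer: $4$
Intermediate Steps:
$92 \left(-1\right) + V = 92 \left(-1\right) + 96 = -92 + 96 = 4$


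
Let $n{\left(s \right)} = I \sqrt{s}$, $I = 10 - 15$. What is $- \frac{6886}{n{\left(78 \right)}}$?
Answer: $\frac{3443 \sqrt{78}}{195} \approx 155.94$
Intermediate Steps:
$I = -5$ ($I = 10 - 15 = -5$)
$n{\left(s \right)} = - 5 \sqrt{s}$
$- \frac{6886}{n{\left(78 \right)}} = - \frac{6886}{\left(-5\right) \sqrt{78}} = - 6886 \left(- \frac{\sqrt{78}}{390}\right) = \frac{3443 \sqrt{78}}{195}$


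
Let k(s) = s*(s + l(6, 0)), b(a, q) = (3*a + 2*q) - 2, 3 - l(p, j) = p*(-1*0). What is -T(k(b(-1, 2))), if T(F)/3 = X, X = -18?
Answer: 54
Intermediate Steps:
l(p, j) = 3 (l(p, j) = 3 - p*(-1*0) = 3 - p*0 = 3 - 1*0 = 3 + 0 = 3)
b(a, q) = -2 + 2*q + 3*a (b(a, q) = (2*q + 3*a) - 2 = -2 + 2*q + 3*a)
k(s) = s*(3 + s) (k(s) = s*(s + 3) = s*(3 + s))
T(F) = -54 (T(F) = 3*(-18) = -54)
-T(k(b(-1, 2))) = -1*(-54) = 54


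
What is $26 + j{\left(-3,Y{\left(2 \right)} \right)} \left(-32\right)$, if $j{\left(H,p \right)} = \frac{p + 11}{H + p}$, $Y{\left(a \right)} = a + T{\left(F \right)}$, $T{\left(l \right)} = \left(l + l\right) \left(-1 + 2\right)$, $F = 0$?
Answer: $442$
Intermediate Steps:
$T{\left(l \right)} = 2 l$ ($T{\left(l \right)} = 2 l 1 = 2 l$)
$Y{\left(a \right)} = a$ ($Y{\left(a \right)} = a + 2 \cdot 0 = a + 0 = a$)
$j{\left(H,p \right)} = \frac{11 + p}{H + p}$
$26 + j{\left(-3,Y{\left(2 \right)} \right)} \left(-32\right) = 26 + \frac{11 + 2}{-3 + 2} \left(-32\right) = 26 + \frac{1}{-1} \cdot 13 \left(-32\right) = 26 + \left(-1\right) 13 \left(-32\right) = 26 - -416 = 26 + 416 = 442$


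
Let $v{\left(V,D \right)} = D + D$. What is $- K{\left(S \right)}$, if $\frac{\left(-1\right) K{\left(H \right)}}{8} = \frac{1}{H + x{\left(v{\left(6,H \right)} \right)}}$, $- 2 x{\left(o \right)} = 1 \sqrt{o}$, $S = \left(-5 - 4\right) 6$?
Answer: $- \frac{16}{109} + \frac{8 i \sqrt{3}}{981} \approx -0.14679 + 0.014125 i$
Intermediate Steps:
$v{\left(V,D \right)} = 2 D$
$S = -54$ ($S = \left(-9\right) 6 = -54$)
$x{\left(o \right)} = - \frac{\sqrt{o}}{2}$ ($x{\left(o \right)} = - \frac{1 \sqrt{o}}{2} = - \frac{\sqrt{o}}{2}$)
$K{\left(H \right)} = - \frac{8}{H - \frac{\sqrt{2} \sqrt{H}}{2}}$ ($K{\left(H \right)} = - \frac{8}{H - \frac{\sqrt{2 H}}{2}} = - \frac{8}{H - \frac{\sqrt{2} \sqrt{H}}{2}}$)
$- K{\left(S \right)} = - \frac{16}{\left(-2\right) \left(-54\right) + \sqrt{2} \sqrt{-54}} = - \frac{16}{108 + \sqrt{2} \cdot 3 i \sqrt{6}} = - \frac{16}{108 + 6 i \sqrt{3}}$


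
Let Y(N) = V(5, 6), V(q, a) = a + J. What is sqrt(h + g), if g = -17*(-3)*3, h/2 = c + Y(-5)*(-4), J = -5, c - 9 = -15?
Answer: sqrt(133) ≈ 11.533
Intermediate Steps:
c = -6 (c = 9 - 15 = -6)
V(q, a) = -5 + a (V(q, a) = a - 5 = -5 + a)
Y(N) = 1 (Y(N) = -5 + 6 = 1)
h = -20 (h = 2*(-6 + 1*(-4)) = 2*(-6 - 4) = 2*(-10) = -20)
g = 153 (g = 51*3 = 153)
sqrt(h + g) = sqrt(-20 + 153) = sqrt(133)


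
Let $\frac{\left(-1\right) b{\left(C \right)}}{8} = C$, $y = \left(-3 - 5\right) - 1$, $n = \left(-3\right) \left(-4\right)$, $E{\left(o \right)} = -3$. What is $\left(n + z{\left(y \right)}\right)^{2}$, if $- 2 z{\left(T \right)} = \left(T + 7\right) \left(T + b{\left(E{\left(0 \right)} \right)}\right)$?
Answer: $729$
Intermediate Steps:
$n = 12$
$y = -9$ ($y = \left(-3 - 5\right) - 1 = -8 - 1 = -9$)
$b{\left(C \right)} = - 8 C$
$z{\left(T \right)} = - \frac{\left(7 + T\right) \left(24 + T\right)}{2}$ ($z{\left(T \right)} = - \frac{\left(T + 7\right) \left(T - -24\right)}{2} = - \frac{\left(7 + T\right) \left(T + 24\right)}{2} = - \frac{\left(7 + T\right) \left(24 + T\right)}{2}$)
$\left(n + z{\left(y \right)}\right)^{2} = \left(12 - \left(- \frac{111}{2} + \frac{81}{2}\right)\right)^{2} = \left(12 - -15\right)^{2} = \left(12 + 15\right)^{2} = 27^{2} = 729$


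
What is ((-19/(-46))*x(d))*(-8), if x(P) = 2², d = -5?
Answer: -304/23 ≈ -13.217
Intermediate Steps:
x(P) = 4
((-19/(-46))*x(d))*(-8) = (-19/(-46)*4)*(-8) = (-19*(-1/46)*4)*(-8) = ((19/46)*4)*(-8) = (38/23)*(-8) = -304/23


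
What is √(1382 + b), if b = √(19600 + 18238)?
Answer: √(1382 + √37838) ≈ 39.705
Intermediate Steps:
b = √37838 ≈ 194.52
√(1382 + b) = √(1382 + √37838)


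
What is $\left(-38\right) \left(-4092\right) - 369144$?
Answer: $-213648$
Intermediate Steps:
$\left(-38\right) \left(-4092\right) - 369144 = 155496 - 369144 = -213648$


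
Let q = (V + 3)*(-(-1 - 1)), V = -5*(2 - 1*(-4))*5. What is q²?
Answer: 86436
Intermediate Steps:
V = -150 (V = -5*(2 + 4)*5 = -5*6*5 = -30*5 = -150)
q = -294 (q = (-150 + 3)*(-(-1 - 1)) = -(-147)*(-2) = -147*2 = -294)
q² = (-294)² = 86436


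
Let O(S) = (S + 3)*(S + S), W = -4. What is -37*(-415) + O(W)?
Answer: 15363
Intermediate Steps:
O(S) = 2*S*(3 + S) (O(S) = (3 + S)*(2*S) = 2*S*(3 + S))
-37*(-415) + O(W) = -37*(-415) + 2*(-4)*(3 - 4) = 15355 + 2*(-4)*(-1) = 15355 + 8 = 15363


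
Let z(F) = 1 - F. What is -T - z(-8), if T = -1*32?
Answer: 23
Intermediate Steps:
T = -32
-T - z(-8) = -1*(-32) - (1 - 1*(-8)) = 32 - (1 + 8) = 32 - 1*9 = 32 - 9 = 23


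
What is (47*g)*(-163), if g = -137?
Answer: 1049557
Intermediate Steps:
(47*g)*(-163) = (47*(-137))*(-163) = -6439*(-163) = 1049557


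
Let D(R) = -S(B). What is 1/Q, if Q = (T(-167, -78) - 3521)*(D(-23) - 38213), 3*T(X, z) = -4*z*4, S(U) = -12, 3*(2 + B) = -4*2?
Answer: 1/118614105 ≈ 8.4307e-9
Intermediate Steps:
B = -14/3 (B = -2 + (-4*2)/3 = -2 + (⅓)*(-8) = -2 - 8/3 = -14/3 ≈ -4.6667)
T(X, z) = -16*z/3 (T(X, z) = (-4*z*4)/3 = (-16*z)/3 = -16*z/3)
D(R) = 12 (D(R) = -1*(-12) = 12)
Q = 118614105 (Q = (-16/3*(-78) - 3521)*(12 - 38213) = (416 - 3521)*(-38201) = -3105*(-38201) = 118614105)
1/Q = 1/118614105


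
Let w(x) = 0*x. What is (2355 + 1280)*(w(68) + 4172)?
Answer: 15165220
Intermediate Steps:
w(x) = 0
(2355 + 1280)*(w(68) + 4172) = (2355 + 1280)*(0 + 4172) = 3635*4172 = 15165220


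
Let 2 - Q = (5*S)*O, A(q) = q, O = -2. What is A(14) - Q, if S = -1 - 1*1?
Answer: 32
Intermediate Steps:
S = -2 (S = -1 - 1 = -2)
Q = -18 (Q = 2 - 5*(-2)*(-2) = 2 - (-10)*(-2) = 2 - 1*20 = 2 - 20 = -18)
A(14) - Q = 14 - 1*(-18) = 14 + 18 = 32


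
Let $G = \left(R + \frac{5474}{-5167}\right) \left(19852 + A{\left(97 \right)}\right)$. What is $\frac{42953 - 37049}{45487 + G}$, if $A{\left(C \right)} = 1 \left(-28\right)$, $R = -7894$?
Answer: $- \frac{30505968}{808460704799} \approx -3.7733 \cdot 10^{-5}$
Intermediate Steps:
$A{\left(C \right)} = -28$
$G = - \frac{808695736128}{5167}$ ($G = \left(-7894 + \frac{5474}{-5167}\right) \left(19852 - 28\right) = \left(-7894 + 5474 \left(- \frac{1}{5167}\right)\right) 19824 = \left(-7894 - \frac{5474}{5167}\right) 19824 = \left(- \frac{40793772}{5167}\right) 19824 = - \frac{808695736128}{5167} \approx -1.5651 \cdot 10^{8}$)
$\frac{42953 - 37049}{45487 + G} = \frac{42953 - 37049}{45487 - \frac{808695736128}{5167}} = \frac{5904}{- \frac{808460704799}{5167}} = 5904 \left(- \frac{5167}{808460704799}\right) = - \frac{30505968}{808460704799}$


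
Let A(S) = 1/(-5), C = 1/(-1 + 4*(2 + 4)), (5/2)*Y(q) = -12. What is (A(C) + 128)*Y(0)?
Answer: -15336/25 ≈ -613.44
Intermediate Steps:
Y(q) = -24/5 (Y(q) = (⅖)*(-12) = -24/5)
C = 1/23 (C = 1/(-1 + 4*6) = 1/(-1 + 24) = 1/23 ≈ 0.043478)
A(S) = -⅕
(A(C) + 128)*Y(0) = (-⅕ + 128)*(-24/5) = (639/5)*(-24/5) = -15336/25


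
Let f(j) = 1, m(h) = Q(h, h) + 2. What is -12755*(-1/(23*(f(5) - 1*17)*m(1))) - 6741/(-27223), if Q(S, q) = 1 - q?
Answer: -48895427/2862304 ≈ -17.083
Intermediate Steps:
m(h) = 3 - h (m(h) = (1 - h) + 2 = 3 - h)
-12755*(-1/(23*(f(5) - 1*17)*m(1))) - 6741/(-27223) = -12755*(-1/(23*(1 - 1*17)*(3 - 1*1))) - 6741/(-27223) = -12755*(-1/(23*(1 - 17)*(3 - 1))) - 6741*(-1/27223) = -12755/((2*(-16))*(-23)) + 963/3889 = -12755/((-32*(-23))) + 963/3889 = -12755/736 + 963/3889 = -48895427/2862304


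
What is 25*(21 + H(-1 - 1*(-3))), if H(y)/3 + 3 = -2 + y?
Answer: 300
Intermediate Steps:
H(y) = -15 + 3*y (H(y) = -9 + 3*(-2 + y) = -9 + (-6 + 3*y) = -15 + 3*y)
25*(21 + H(-1 - 1*(-3))) = 25*(21 + (-15 + 3*(-1 - 1*(-3)))) = 25*(21 + (-15 + 3*(-1 + 3))) = 25*(21 + (-15 + 3*2)) = 25*(21 + (-15 + 6)) = 25*(21 - 9) = 25*12 = 300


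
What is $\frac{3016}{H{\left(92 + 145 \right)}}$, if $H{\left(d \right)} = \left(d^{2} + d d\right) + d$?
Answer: $\frac{3016}{112575} \approx 0.026791$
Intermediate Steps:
$H{\left(d \right)} = d + 2 d^{2}$ ($H{\left(d \right)} = \left(d^{2} + d^{2}\right) + d = 2 d^{2} + d = d + 2 d^{2}$)
$\frac{3016}{H{\left(92 + 145 \right)}} = \frac{3016}{\left(92 + 145\right) \left(1 + 2 \left(92 + 145\right)\right)} = \frac{3016}{237 \left(1 + 2 \cdot 237\right)} = \frac{3016}{237 \left(1 + 474\right)} = \frac{3016}{237 \cdot 475} = \frac{3016}{112575}$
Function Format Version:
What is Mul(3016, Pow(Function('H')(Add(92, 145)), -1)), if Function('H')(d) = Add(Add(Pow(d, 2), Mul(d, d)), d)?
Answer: Rational(3016, 112575) ≈ 0.026791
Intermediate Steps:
Function('H')(d) = Add(d, Mul(2, Pow(d, 2))) (Function('H')(d) = Add(Add(Pow(d, 2), Pow(d, 2)), d) = Add(Mul(2, Pow(d, 2)), d) = Add(d, Mul(2, Pow(d, 2))))
Mul(3016, Pow(Function('H')(Add(92, 145)), -1)) = Mul(3016, Pow(Mul(Add(92, 145), Add(1, Mul(2, Add(92, 145)))), -1)) = Mul(3016, Pow(Mul(237, Add(1, Mul(2, 237))), -1)) = Mul(3016, Pow(Mul(237, Add(1, 474)), -1)) = Mul(3016, Pow(Mul(237, 475), -1)) = Mul(3016, Pow(112575, -1)) = Mul(3016, Rational(1, 112575)) = Rational(3016, 112575)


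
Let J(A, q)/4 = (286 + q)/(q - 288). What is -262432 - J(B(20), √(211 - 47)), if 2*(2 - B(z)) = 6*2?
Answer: -5430947708/20695 + 1148*√41/20695 ≈ -2.6243e+5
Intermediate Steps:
B(z) = -4 (B(z) = 2 - 3*2 = 2 - ½*12 = 2 - 6 = -4)
J(A, q) = 4*(286 + q)/(-288 + q) (J(A, q) = 4*((286 + q)/(q - 288)) = 4*((286 + q)/(-288 + q)) = 4*(286 + q)/(-288 + q))
-262432 - J(B(20), √(211 - 47)) = -262432 - 4*(286 + √(211 - 47))/(-288 + √(211 - 47)) = -262432 - 4*(286 + √164)/(-288 + √164) = -262432 - 4*(286 + 2*√41)/(-288 + 2*√41)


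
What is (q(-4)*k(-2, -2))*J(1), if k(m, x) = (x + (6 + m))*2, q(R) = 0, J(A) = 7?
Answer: 0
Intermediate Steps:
k(m, x) = 12 + 2*m + 2*x (k(m, x) = (6 + m + x)*2 = 12 + 2*m + 2*x)
(q(-4)*k(-2, -2))*J(1) = (0*(12 + 2*(-2) + 2*(-2)))*7 = (0*(12 - 4 - 4))*7 = (0*4)*7 = 0*7 = 0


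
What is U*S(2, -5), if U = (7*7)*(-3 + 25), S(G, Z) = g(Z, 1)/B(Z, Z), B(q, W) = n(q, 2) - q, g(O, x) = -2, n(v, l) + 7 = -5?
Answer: 308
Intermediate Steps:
n(v, l) = -12 (n(v, l) = -7 - 5 = -12)
B(q, W) = -12 - q
S(G, Z) = -2/(-12 - Z)
U = 1078 (U = 49*22 = 1078)
U*S(2, -5) = 1078*(2/(12 - 5)) = 1078*(2/7) = 308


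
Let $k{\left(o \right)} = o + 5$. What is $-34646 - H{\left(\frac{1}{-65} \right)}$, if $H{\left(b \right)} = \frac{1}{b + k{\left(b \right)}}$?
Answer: $- \frac{11190723}{323} \approx -34646.0$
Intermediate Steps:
$k{\left(o \right)} = 5 + o$
$H{\left(b \right)} = \frac{1}{5 + 2 b}$ ($H{\left(b \right)} = \frac{1}{b + \left(5 + b\right)} = \frac{1}{5 + 2 b}$)
$-34646 - H{\left(\frac{1}{-65} \right)} = -34646 - \frac{1}{5 + \frac{2}{-65}} = -34646 - \frac{1}{5 + 2 \left(- \frac{1}{65}\right)} = -34646 - \frac{1}{5 - \frac{2}{65}} = -34646 - \frac{1}{\frac{323}{65}} = -34646 - \frac{65}{323} = - \frac{11190723}{323}$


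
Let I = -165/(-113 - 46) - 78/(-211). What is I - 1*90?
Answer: -990731/11183 ≈ -88.593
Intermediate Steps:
I = 15739/11183 (I = -165/(-159) - 78*(-1/211) = -165*(-1/159) + 78/211 = 55/53 + 78/211 = 15739/11183 ≈ 1.4074)
I - 1*90 = 15739/11183 - 1*90 = 15739/11183 - 90 = -990731/11183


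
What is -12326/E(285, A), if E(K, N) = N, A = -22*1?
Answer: 6163/11 ≈ 560.27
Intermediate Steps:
A = -22
-12326/E(285, A) = -12326/(-22) = -12326*(-1/22) = 6163/11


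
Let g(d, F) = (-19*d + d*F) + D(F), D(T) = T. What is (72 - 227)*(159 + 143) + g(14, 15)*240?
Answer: -56650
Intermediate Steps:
g(d, F) = F - 19*d + F*d (g(d, F) = (-19*d + d*F) + F = (-19*d + F*d) + F = F - 19*d + F*d)
(72 - 227)*(159 + 143) + g(14, 15)*240 = (72 - 227)*(159 + 143) + (15 - 19*14 + 15*14)*240 = -155*302 + (15 - 266 + 210)*240 = -46810 - 41*240 = -46810 - 9840 = -56650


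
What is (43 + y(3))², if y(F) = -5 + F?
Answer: 1681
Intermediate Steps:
(43 + y(3))² = (43 + (-5 + 3))² = (43 - 2)² = 41² = 1681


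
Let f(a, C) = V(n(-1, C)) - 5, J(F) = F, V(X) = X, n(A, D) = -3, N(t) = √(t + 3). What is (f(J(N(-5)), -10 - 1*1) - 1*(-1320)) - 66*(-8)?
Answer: 1840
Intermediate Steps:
N(t) = √(3 + t)
f(a, C) = -8 (f(a, C) = -3 - 5 = -8)
(f(J(N(-5)), -10 - 1*1) - 1*(-1320)) - 66*(-8) = (-8 - 1*(-1320)) - 66*(-8) = (-8 + 1320) - 1*(-528) = 1312 + 528 = 1840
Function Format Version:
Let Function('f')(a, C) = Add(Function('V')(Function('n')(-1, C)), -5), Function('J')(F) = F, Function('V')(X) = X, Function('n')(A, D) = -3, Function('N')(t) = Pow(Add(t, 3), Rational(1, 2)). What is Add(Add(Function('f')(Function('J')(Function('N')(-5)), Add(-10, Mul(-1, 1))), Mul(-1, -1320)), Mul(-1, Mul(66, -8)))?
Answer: 1840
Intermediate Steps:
Function('N')(t) = Pow(Add(3, t), Rational(1, 2))
Function('f')(a, C) = -8 (Function('f')(a, C) = Add(-3, -5) = -8)
Add(Add(Function('f')(Function('J')(Function('N')(-5)), Add(-10, Mul(-1, 1))), Mul(-1, -1320)), Mul(-1, Mul(66, -8))) = Add(Add(-8, Mul(-1, -1320)), Mul(-1, Mul(66, -8))) = Add(Add(-8, 1320), Mul(-1, -528)) = Add(1312, 528) = 1840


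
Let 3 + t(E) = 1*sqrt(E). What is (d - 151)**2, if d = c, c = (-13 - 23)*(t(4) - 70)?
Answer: 5784025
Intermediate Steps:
t(E) = -3 + sqrt(E) (t(E) = -3 + 1*sqrt(E) = -3 + sqrt(E))
c = 2556 (c = (-13 - 23)*((-3 + sqrt(4)) - 70) = -36*((-3 + 2) - 70) = -36*(-1 - 70) = -36*(-71) = 2556)
d = 2556
(d - 151)**2 = (2556 - 151)**2 = 2405**2 = 5784025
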